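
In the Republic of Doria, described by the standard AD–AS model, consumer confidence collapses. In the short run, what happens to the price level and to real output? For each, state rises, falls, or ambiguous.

This is a negative demand shock: AD shifts left.
Moving along the upward-sloping SRAS curve, P falls and Y falls.

Price level: falls; output: falls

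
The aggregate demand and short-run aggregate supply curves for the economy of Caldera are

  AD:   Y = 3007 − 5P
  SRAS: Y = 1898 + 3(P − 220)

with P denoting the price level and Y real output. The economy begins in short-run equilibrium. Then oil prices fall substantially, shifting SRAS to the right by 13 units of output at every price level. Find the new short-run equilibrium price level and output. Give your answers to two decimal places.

P = 219.50, Y = 1909.50

This is a positive supply shock: SRAS shifts right.
New SRAS: Y = 1251 + 3P.
Set AD = SRAS: 3007 − 5P = 1251 + 3P, so 1756 = 8P and P = 219.50.
Substituting into AD, Y = 1909.50.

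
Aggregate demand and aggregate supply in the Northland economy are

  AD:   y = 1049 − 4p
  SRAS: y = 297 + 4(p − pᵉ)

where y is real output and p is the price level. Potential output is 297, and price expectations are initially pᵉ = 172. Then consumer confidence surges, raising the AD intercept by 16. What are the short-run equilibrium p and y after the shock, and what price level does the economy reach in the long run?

Short run: p = 182, y = 337. Long run: p = 192.

AD shifts right: new AD is y = 1065 − 4p. With pᵉ = 172, SRAS is y = 4p − 391.
Short run: 1065 − 4p = 4p − 391 gives 1456 = 8p, so p = 182 and y = 1065 − 4·182 = 337.
y = 337 is above potential 297; expectations adjust and SRAS shifts left until y = 297.
Long run: on the new AD curve, 297 = 1065 − 4p gives p = 192.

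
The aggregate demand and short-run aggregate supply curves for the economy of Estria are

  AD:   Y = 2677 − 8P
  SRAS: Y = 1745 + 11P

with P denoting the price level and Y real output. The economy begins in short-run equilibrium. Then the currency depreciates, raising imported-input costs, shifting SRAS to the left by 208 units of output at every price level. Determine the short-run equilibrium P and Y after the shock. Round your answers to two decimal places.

P = 60.00, Y = 2197.00

This is a negative supply shock: SRAS shifts left.
New SRAS: Y = 1537 + 11P.
Set AD = SRAS: 2677 − 8P = 1537 + 11P, so 1140 = 19P and P = 60.00.
Substituting into AD, Y = 2197.00.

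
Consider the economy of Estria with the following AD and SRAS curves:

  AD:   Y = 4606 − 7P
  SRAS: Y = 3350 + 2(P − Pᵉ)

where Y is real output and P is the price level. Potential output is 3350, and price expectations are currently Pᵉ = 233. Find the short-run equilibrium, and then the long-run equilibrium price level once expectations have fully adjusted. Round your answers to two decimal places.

Short run: P = 191.33, Y = 3266.67. Long run: P = 179.43.

Short run: with Pᵉ = 233, SRAS is Y = 2884 + 2P. Setting AD = SRAS gives 1722 = 9P, so P = 191.33 and Y = 4606 − 7P = 3266.67.
Output 3266.67 is below potential 3350, so over time expected prices fall and SRAS shifts right until Y returns to 3350.
Long run: Y = 3350 on the AD curve gives 3350 = 4606 − 7P, so P = 179.43.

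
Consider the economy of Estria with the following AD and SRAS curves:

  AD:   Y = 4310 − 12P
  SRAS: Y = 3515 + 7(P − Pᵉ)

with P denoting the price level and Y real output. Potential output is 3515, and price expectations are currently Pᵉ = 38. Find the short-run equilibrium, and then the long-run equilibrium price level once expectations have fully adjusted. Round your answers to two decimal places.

Short run: P = 55.84, Y = 3639.89. Long run: P = 66.25.

Short run: with Pᵉ = 38, SRAS is Y = 3249 + 7P. Setting AD = SRAS gives 1061 = 19P, so P = 55.84 and Y = 4310 − 12P = 3639.89.
Output 3639.89 is above potential 3515, so over time expected prices rise and SRAS shifts left until Y returns to 3515.
Long run: Y = 3515 on the AD curve gives 3515 = 4310 − 12P, so P = 66.25.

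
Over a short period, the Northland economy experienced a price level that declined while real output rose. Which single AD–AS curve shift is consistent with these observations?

SRAS shifted right

P fell and Y rose. An AD shift moves P and Y in the same direction; an SRAS shift moves them in opposite directions.
Here P and Y moved in opposite directions, so the SRAS curve shifted.
Since Y rose, SRAS shifted right.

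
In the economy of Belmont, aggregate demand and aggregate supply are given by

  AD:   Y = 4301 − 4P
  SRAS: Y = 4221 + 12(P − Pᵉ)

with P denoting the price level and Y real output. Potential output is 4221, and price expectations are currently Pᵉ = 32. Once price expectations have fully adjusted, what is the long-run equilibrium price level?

Short run: with Pᵉ = 32, SRAS is Y = 3837 + 12P. Setting AD = SRAS gives 464 = 16P, so P = 29 and Y = 4301 − 4·29 = 4185.
Output 4185 is below potential 4221, so over time expected prices fall and SRAS shifts right until Y returns to 4221.
Long run: Y = 4221 on the AD curve gives 4221 = 4301 − 4P, so P = 20.

Long-run P = 20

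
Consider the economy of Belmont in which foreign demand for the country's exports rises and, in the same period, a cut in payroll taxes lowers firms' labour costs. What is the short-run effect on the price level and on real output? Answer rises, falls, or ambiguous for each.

Price level: ambiguous; output: rises

The first event is a positive demand shock: AD shifts right, which by itself pushes P up and Y up.
The second is a favourable supply shock: SRAS shifts right, which by itself pushes P down and Y up.
The two shocks push P in opposite directions, so the effect on P is ambiguous. Both shocks push Y up, so Y rises.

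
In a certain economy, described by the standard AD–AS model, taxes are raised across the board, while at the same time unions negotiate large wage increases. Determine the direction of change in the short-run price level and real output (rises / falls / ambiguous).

Price level: ambiguous; output: falls

The first event is a negative demand shock: AD shifts left, which by itself pushes P down and Y down.
The second is an adverse supply shock: SRAS shifts left, which by itself pushes P up and Y down.
The two shocks push P in opposite directions, so the effect on P is ambiguous. Both shocks push Y down, so Y falls.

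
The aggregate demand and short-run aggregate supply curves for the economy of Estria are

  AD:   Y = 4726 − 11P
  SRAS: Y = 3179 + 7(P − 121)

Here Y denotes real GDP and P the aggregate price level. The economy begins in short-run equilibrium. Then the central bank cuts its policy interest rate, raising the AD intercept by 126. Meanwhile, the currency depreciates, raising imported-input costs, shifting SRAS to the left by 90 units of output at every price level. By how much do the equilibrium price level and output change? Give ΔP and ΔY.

After both shocks: AD is Y = 4852 − 11P and SRAS is Y = 2242 + 7P.
Setting them equal: 2610 = 18P, so P = 145.
Y = 4852 − 11·145 = 3257.
Initially P = 133, Y = 3263, so ΔP = +12 and ΔY = -6.

ΔP = +12, ΔY = -6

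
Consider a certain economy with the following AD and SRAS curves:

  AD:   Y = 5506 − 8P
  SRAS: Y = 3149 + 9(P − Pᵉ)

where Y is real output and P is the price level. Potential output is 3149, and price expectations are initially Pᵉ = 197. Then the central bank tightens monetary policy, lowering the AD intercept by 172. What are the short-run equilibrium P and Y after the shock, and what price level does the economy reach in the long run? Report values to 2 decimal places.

Short run: P = 232.82, Y = 3471.41. Long run: P = 273.13.

AD shifts left: new AD is Y = 5334 − 8P. With Pᵉ = 197, SRAS is Y = 1376 + 9P.
Short run: 5334 − 8P = 1376 + 9P gives 3958 = 17P, so P = 232.82 and Y = 5334 − 8P = 3471.41.
Y = 3471.41 is above potential 3149; expectations adjust and SRAS shifts left until Y = 3149.
Long run: on the new AD curve, 3149 = 5334 − 8P gives P = 273.13.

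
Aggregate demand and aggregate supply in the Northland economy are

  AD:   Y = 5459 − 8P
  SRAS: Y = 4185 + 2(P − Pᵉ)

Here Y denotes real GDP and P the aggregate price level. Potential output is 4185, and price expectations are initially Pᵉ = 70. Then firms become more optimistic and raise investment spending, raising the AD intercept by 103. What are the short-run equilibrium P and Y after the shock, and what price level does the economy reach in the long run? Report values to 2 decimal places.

AD shifts right: new AD is Y = 5562 − 8P. With Pᵉ = 70, SRAS is Y = 4045 + 2P.
Short run: 5562 − 8P = 4045 + 2P gives 1517 = 10P, so P = 151.70 and Y = 5562 − 8P = 4348.40.
Y = 4348.40 is above potential 4185; expectations adjust and SRAS shifts left until Y = 4185.
Long run: on the new AD curve, 4185 = 5562 − 8P gives P = 172.13.

Short run: P = 151.70, Y = 4348.40. Long run: P = 172.13.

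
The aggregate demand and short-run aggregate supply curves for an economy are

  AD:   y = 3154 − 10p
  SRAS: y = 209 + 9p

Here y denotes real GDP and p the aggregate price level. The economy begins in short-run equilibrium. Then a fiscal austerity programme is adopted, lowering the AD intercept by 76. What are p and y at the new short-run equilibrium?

p = 151, y = 1568

This is a negative demand shock: AD shifts left.
New AD: y = 3078 − 10p.
Set AD = SRAS: 3078 − 10p = 209 + 9p, so 2869 = 19p and p = 151.
y = 3078 − 10·151 = 1568.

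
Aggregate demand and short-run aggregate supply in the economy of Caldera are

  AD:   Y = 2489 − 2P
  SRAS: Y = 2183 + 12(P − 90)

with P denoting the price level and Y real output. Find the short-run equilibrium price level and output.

Write SRAS as Y = 2183 + 12P − 1080 = 1103 + 12P.
Set AD = SRAS: 2489 − 2P = 1103 + 12P, so 1386 = 14P and P = 99.
Then Y = 2489 − 2·99 = 2291.

P = 99, Y = 2291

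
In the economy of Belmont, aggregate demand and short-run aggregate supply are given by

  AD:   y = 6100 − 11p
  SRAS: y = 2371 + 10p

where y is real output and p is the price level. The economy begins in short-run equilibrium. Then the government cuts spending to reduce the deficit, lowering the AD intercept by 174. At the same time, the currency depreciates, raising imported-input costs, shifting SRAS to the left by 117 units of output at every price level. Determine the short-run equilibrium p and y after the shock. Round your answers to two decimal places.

After both shocks: AD is y = 5926 − 11p and SRAS is y = 2254 + 10p.
Setting them equal: 3672 = 21p, so p = 174.86.
Substituting into AD, y = 4002.57.

p = 174.86, y = 4002.57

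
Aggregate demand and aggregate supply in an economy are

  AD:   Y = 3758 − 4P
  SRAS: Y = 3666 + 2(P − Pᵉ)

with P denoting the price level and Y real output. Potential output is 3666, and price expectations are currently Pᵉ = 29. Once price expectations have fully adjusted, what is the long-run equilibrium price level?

Short run: with Pᵉ = 29, SRAS is Y = 3608 + 2P. Setting AD = SRAS gives 150 = 6P, so P = 25 and Y = 3758 − 4·25 = 3658.
Output 3658 is below potential 3666, so over time expected prices fall and SRAS shifts right until Y returns to 3666.
Long run: Y = 3666 on the AD curve gives 3666 = 3758 − 4P, so P = 23.

Long-run P = 23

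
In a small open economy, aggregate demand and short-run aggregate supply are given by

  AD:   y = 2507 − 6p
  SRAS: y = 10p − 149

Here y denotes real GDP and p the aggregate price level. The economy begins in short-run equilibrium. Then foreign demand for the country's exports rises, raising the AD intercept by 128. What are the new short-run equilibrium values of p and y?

p = 174, y = 1591

This is a positive demand shock: AD shifts right.
New AD: y = 2635 − 6p.
Set AD = SRAS: 2635 − 6p = 10p − 149, so 2784 = 16p and p = 174.
y = 2635 − 6·174 = 1591.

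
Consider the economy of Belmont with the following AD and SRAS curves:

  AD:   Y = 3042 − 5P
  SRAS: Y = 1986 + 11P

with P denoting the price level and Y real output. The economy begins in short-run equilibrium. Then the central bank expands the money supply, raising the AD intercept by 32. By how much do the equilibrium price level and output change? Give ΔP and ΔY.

ΔP = +2, ΔY = +22

This is a positive demand shock: AD shifts right.
New AD: Y = 3074 − 5P.
Set AD = SRAS: 3074 − 5P = 1986 + 11P, so 1088 = 16P and P = 68.
Y = 3074 − 5·68 = 2734.
Initially P = 66, Y = 2712, so ΔP = +2 and ΔY = +22.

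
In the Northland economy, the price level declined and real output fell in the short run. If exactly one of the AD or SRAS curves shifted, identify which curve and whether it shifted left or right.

AD shifted left

P fell and Y fell. An AD shift moves P and Y in the same direction; an SRAS shift moves them in opposite directions.
Here P and Y moved in the same direction, so the AD curve shifted.
Since Y fell, AD shifted left.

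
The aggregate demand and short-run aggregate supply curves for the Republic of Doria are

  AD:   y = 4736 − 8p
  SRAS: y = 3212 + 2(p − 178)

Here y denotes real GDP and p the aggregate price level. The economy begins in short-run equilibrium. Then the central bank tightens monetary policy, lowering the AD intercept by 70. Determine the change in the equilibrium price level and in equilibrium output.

This is a negative demand shock: AD shifts left.
New AD: y = 4666 − 8p.
SRAS can be written y = 2856 + 2p.
Set AD = SRAS: 4666 − 8p = 2856 + 2p, so 1810 = 10p and p = 181.
y = 4666 − 8·181 = 3218.
Initially p = 188, y = 3232, so Δp = -7 and Δy = -14.

Δp = -7, Δy = -14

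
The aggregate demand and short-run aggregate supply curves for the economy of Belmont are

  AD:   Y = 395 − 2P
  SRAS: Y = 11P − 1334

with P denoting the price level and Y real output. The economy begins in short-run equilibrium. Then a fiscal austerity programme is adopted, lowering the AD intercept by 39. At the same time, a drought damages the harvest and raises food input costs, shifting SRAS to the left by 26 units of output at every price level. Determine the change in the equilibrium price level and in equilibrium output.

After both shocks: AD is Y = 356 − 2P and SRAS is Y = 11P − 1360.
Setting them equal: 1716 = 13P, so P = 132.
Y = 356 − 2·132 = 92.
Initially P = 133, Y = 129, so ΔP = -1 and ΔY = -37.

ΔP = -1, ΔY = -37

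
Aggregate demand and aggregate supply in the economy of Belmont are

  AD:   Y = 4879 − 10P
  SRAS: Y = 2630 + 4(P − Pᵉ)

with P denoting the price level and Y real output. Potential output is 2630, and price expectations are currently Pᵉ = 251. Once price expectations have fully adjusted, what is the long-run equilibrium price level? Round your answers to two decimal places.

Short run: with Pᵉ = 251, SRAS is Y = 1626 + 4P. Setting AD = SRAS gives 3253 = 14P, so P = 232.36 and Y = 4879 − 10P = 2555.43.
Output 2555.43 is below potential 2630, so over time expected prices fall and SRAS shifts right until Y returns to 2630.
Long run: Y = 2630 on the AD curve gives 2630 = 4879 − 10P, so P = 224.90.

Long-run P = 224.90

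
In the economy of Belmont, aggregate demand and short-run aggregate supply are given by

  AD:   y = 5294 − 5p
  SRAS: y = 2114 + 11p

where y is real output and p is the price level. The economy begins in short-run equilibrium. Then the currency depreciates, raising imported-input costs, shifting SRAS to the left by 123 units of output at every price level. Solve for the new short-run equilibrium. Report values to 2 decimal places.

p = 206.44, y = 4261.81

This is a negative supply shock: SRAS shifts left.
New SRAS: y = 1991 + 11p.
Set AD = SRAS: 5294 − 5p = 1991 + 11p, so 3303 = 16p and p = 206.44.
Substituting into AD, y = 4261.81.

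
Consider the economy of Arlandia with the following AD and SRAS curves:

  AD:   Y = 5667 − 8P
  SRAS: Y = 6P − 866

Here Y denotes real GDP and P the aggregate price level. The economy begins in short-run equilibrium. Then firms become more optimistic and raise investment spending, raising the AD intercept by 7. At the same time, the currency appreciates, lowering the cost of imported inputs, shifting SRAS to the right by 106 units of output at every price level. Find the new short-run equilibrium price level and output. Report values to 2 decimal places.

P = 459.57, Y = 1997.43

After both shocks: AD is Y = 5674 − 8P and SRAS is Y = 6P − 760.
Setting them equal: 6434 = 14P, so P = 459.57.
Substituting into AD, Y = 1997.43.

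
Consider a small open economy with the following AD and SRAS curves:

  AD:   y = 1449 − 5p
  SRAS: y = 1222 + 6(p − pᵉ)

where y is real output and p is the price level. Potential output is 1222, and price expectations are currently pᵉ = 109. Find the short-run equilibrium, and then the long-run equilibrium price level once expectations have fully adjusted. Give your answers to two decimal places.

Short run: p = 80.09, y = 1048.55. Long run: p = 45.40.

Short run: with pᵉ = 109, SRAS is y = 568 + 6p. Setting AD = SRAS gives 881 = 11p, so p = 80.09 and y = 1449 − 5p = 1048.55.
Output 1048.55 is below potential 1222, so over time expected prices fall and SRAS shifts right until y returns to 1222.
Long run: y = 1222 on the AD curve gives 1222 = 1449 − 5p, so p = 45.40.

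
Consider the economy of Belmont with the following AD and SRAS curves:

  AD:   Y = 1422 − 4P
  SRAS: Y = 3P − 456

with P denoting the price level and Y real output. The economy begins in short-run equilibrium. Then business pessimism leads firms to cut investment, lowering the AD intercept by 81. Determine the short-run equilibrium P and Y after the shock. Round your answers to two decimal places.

P = 256.71, Y = 314.14

This is a negative demand shock: AD shifts left.
New AD: Y = 1341 − 4P.
Set AD = SRAS: 1341 − 4P = 3P − 456, so 1797 = 7P and P = 256.71.
Substituting into AD, Y = 314.14.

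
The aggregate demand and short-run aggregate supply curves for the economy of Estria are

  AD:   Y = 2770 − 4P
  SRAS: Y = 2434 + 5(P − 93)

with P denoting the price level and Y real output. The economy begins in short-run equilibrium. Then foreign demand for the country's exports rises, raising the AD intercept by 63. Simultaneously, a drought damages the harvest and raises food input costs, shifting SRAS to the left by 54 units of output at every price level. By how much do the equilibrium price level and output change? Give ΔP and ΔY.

After both shocks: AD is Y = 2833 − 4P and SRAS is Y = 1915 + 5P.
Setting them equal: 918 = 9P, so P = 102.
Y = 2833 − 4·102 = 2425.
Initially P = 89, Y = 2414, so ΔP = +13 and ΔY = +11.

ΔP = +13, ΔY = +11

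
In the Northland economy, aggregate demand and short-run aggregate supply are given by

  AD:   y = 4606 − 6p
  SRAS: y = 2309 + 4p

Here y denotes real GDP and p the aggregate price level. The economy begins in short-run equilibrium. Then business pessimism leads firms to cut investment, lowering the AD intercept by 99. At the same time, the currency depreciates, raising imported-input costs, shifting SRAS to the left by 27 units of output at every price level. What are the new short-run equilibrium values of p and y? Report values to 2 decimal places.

After both shocks: AD is y = 4507 − 6p and SRAS is y = 2282 + 4p.
Setting them equal: 2225 = 10p, so p = 222.50.
Substituting into AD, y = 3172.00.

p = 222.50, y = 3172.00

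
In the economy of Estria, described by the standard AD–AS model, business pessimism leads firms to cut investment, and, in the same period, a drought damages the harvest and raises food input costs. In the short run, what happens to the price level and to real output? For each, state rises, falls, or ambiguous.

Price level: ambiguous; output: falls

The first event is a negative demand shock: AD shifts left, which by itself pushes P down and Y down.
The second is an adverse supply shock: SRAS shifts left, which by itself pushes P up and Y down.
The two shocks push P in opposite directions, so the effect on P is ambiguous. Both shocks push Y down, so Y falls.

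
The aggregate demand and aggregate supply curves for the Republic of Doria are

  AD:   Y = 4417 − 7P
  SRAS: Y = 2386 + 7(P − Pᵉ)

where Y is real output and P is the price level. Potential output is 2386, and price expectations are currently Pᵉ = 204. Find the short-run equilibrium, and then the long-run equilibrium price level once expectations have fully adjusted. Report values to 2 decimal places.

Short run: P = 247.07, Y = 2687.50. Long run: P = 290.14.

Short run: with Pᵉ = 204, SRAS is Y = 958 + 7P. Setting AD = SRAS gives 3459 = 14P, so P = 247.07 and Y = 4417 − 7P = 2687.50.
Output 2687.50 is above potential 2386, so over time expected prices rise and SRAS shifts left until Y returns to 2386.
Long run: Y = 2386 on the AD curve gives 2386 = 4417 − 7P, so P = 290.14.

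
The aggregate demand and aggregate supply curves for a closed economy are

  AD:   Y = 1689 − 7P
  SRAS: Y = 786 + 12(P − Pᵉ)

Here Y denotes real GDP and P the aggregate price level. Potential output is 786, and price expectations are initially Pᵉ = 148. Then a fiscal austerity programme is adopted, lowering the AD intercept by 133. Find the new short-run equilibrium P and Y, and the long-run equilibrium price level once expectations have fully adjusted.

AD shifts left: new AD is Y = 1556 − 7P. With Pᵉ = 148, SRAS is Y = 12P − 990.
Short run: 1556 − 7P = 12P − 990 gives 2546 = 19P, so P = 134 and Y = 1556 − 7·134 = 618.
Y = 618 is below potential 786; expectations adjust and SRAS shifts right until Y = 786.
Long run: on the new AD curve, 786 = 1556 − 7P gives P = 110.

Short run: P = 134, Y = 618. Long run: P = 110.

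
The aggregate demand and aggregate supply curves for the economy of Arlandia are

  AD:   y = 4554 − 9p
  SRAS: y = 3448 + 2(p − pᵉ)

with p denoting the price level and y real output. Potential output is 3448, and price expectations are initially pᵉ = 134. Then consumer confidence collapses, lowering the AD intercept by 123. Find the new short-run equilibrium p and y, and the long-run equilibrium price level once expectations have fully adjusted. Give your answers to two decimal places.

Short run: p = 113.73, y = 3407.45. Long run: p = 109.22.

AD shifts left: new AD is y = 4431 − 9p. With pᵉ = 134, SRAS is y = 3180 + 2p.
Short run: 4431 − 9p = 3180 + 2p gives 1251 = 11p, so p = 113.73 and y = 4431 − 9p = 3407.45.
y = 3407.45 is below potential 3448; expectations adjust and SRAS shifts right until y = 3448.
Long run: on the new AD curve, 3448 = 4431 − 9p gives p = 109.22.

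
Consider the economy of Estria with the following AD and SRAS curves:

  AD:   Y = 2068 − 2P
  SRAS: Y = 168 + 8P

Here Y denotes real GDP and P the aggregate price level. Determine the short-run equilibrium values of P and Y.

P = 190, Y = 1688

Set AD = SRAS: 2068 − 2P = 168 + 8P, so 1900 = 10P and P = 190.
Then Y = 2068 − 2·190 = 1688.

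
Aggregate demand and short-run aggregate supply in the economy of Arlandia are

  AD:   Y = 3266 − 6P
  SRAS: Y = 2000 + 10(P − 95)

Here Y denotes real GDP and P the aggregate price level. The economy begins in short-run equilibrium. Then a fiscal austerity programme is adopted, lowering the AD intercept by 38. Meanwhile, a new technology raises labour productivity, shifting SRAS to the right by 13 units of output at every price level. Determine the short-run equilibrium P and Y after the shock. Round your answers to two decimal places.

After both shocks: AD is Y = 3228 − 6P and SRAS is Y = 1063 + 10P.
Setting them equal: 2165 = 16P, so P = 135.31.
Substituting into AD, Y = 2416.13.

P = 135.31, Y = 2416.13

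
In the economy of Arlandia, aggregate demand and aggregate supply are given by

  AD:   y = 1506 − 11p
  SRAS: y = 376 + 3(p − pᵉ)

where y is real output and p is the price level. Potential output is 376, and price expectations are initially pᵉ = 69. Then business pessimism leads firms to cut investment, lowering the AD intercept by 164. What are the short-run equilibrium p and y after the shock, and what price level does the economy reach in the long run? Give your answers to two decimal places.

AD shifts left: new AD is y = 1342 − 11p. With pᵉ = 69, SRAS is y = 169 + 3p.
Short run: 1342 − 11p = 169 + 3p gives 1173 = 14p, so p = 83.79 and y = 1342 − 11p = 420.36.
y = 420.36 is above potential 376; expectations adjust and SRAS shifts left until y = 376.
Long run: on the new AD curve, 376 = 1342 − 11p gives p = 87.82.

Short run: p = 83.79, y = 420.36. Long run: p = 87.82.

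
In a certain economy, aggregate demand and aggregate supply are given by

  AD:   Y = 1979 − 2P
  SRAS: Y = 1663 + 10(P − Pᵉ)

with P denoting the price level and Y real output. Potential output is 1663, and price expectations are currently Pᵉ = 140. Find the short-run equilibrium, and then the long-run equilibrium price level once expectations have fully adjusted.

Short run: P = 143, Y = 1693. Long run: P = 158.

Short run: with Pᵉ = 140, SRAS is Y = 263 + 10P. Setting AD = SRAS gives 1716 = 12P, so P = 143 and Y = 1979 − 2·143 = 1693.
Output 1693 is above potential 1663, so over time expected prices rise and SRAS shifts left until Y returns to 1663.
Long run: Y = 1663 on the AD curve gives 1663 = 1979 − 2P, so P = 158.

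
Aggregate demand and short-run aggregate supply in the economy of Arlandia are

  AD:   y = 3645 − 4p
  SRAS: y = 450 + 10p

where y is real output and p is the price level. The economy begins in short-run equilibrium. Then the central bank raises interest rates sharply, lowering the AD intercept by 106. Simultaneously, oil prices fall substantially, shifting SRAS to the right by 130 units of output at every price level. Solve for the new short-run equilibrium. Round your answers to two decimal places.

After both shocks: AD is y = 3539 − 4p and SRAS is y = 580 + 10p.
Setting them equal: 2959 = 14p, so p = 211.36.
Substituting into AD, y = 2693.57.

p = 211.36, y = 2693.57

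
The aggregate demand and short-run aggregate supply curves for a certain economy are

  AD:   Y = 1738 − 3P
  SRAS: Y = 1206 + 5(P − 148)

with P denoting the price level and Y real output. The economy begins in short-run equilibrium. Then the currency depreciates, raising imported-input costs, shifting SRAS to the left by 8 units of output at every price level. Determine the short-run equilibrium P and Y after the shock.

P = 160, Y = 1258

This is a negative supply shock: SRAS shifts left.
New SRAS: Y = 458 + 5P.
Set AD = SRAS: 1738 − 3P = 458 + 5P, so 1280 = 8P and P = 160.
Y = 1738 − 3·160 = 1258.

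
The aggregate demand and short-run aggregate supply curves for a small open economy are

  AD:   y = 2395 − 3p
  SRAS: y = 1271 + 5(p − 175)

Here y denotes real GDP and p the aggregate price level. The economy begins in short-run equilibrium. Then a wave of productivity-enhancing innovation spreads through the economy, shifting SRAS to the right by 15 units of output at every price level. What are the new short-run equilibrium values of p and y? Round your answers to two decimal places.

This is a positive supply shock: SRAS shifts right.
New SRAS: y = 411 + 5p.
Set AD = SRAS: 2395 − 3p = 411 + 5p, so 1984 = 8p and p = 248.00.
Substituting into AD, y = 1651.00.

p = 248.00, y = 1651.00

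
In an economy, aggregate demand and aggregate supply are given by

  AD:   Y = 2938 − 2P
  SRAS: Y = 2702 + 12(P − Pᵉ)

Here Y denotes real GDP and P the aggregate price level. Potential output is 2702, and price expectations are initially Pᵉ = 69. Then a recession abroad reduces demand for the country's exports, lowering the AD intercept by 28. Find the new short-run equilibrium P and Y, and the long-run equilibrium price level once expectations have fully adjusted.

Short run: P = 74, Y = 2762. Long run: P = 104.

AD shifts left: new AD is Y = 2910 − 2P. With Pᵉ = 69, SRAS is Y = 1874 + 12P.
Short run: 2910 − 2P = 1874 + 12P gives 1036 = 14P, so P = 74 and Y = 2910 − 2·74 = 2762.
Y = 2762 is above potential 2702; expectations adjust and SRAS shifts left until Y = 2702.
Long run: on the new AD curve, 2702 = 2910 − 2P gives P = 104.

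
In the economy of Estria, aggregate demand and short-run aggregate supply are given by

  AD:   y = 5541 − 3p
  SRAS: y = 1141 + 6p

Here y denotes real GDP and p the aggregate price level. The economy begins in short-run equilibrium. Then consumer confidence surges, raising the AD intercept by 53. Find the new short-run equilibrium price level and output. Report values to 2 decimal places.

p = 494.78, y = 4109.67

This is a positive demand shock: AD shifts right.
New AD: y = 5594 − 3p.
Set AD = SRAS: 5594 − 3p = 1141 + 6p, so 4453 = 9p and p = 494.78.
Substituting into AD, y = 4109.67.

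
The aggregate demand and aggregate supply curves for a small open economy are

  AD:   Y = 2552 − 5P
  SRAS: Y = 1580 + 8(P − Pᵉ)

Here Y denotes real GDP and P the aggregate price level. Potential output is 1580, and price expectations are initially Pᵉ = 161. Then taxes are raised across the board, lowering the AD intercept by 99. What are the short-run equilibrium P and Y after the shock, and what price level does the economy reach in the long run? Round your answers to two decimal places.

Short run: P = 166.23, Y = 1621.85. Long run: P = 174.60.

AD shifts left: new AD is Y = 2453 − 5P. With Pᵉ = 161, SRAS is Y = 292 + 8P.
Short run: 2453 − 5P = 292 + 8P gives 2161 = 13P, so P = 166.23 and Y = 2453 − 5P = 1621.85.
Y = 1621.85 is above potential 1580; expectations adjust and SRAS shifts left until Y = 1580.
Long run: on the new AD curve, 1580 = 2453 − 5P gives P = 174.60.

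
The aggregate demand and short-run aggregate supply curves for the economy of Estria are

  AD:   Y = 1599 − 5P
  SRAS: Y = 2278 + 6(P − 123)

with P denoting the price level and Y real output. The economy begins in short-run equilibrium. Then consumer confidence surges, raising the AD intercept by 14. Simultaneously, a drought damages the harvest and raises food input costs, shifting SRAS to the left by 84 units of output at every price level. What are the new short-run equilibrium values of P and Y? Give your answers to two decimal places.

After both shocks: AD is Y = 1613 − 5P and SRAS is Y = 1456 + 6P.
Setting them equal: 157 = 11P, so P = 14.27.
Substituting into AD, Y = 1541.64.

P = 14.27, Y = 1541.64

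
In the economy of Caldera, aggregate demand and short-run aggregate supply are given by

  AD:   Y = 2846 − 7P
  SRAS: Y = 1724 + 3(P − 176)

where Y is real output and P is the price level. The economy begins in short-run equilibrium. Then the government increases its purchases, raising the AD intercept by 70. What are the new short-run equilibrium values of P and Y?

This is a positive demand shock: AD shifts right.
New AD: Y = 2916 − 7P.
SRAS can be written Y = 1196 + 3P.
Set AD = SRAS: 2916 − 7P = 1196 + 3P, so 1720 = 10P and P = 172.
Y = 2916 − 7·172 = 1712.

P = 172, Y = 1712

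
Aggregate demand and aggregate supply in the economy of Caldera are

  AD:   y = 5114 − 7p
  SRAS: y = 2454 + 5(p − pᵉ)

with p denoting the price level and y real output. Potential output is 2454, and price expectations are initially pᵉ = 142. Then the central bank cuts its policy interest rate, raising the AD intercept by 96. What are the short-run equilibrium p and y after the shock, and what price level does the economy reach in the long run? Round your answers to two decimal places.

Short run: p = 288.83, y = 3188.17. Long run: p = 393.71.

AD shifts right: new AD is y = 5210 − 7p. With pᵉ = 142, SRAS is y = 1744 + 5p.
Short run: 5210 − 7p = 1744 + 5p gives 3466 = 12p, so p = 288.83 and y = 5210 − 7p = 3188.17.
y = 3188.17 is above potential 2454; expectations adjust and SRAS shifts left until y = 2454.
Long run: on the new AD curve, 2454 = 5210 − 7p gives p = 393.71.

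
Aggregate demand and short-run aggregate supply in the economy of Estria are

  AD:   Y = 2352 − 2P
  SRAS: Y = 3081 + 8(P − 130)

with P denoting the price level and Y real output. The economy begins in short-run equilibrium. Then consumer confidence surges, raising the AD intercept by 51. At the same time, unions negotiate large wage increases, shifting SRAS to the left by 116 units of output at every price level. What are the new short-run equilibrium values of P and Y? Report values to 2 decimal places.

After both shocks: AD is Y = 2403 − 2P and SRAS is Y = 1925 + 8P.
Setting them equal: 478 = 10P, so P = 47.80.
Substituting into AD, Y = 2307.40.

P = 47.80, Y = 2307.40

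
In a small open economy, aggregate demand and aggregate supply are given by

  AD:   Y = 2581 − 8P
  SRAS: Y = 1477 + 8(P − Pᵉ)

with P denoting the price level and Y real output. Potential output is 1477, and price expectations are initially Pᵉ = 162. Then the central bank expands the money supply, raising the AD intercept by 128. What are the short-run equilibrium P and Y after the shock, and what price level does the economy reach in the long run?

Short run: P = 158, Y = 1445. Long run: P = 154.

AD shifts right: new AD is Y = 2709 − 8P. With Pᵉ = 162, SRAS is Y = 181 + 8P.
Short run: 2709 − 8P = 181 + 8P gives 2528 = 16P, so P = 158 and Y = 2709 − 8·158 = 1445.
Y = 1445 is below potential 1477; expectations adjust and SRAS shifts right until Y = 1477.
Long run: on the new AD curve, 1477 = 2709 − 8P gives P = 154.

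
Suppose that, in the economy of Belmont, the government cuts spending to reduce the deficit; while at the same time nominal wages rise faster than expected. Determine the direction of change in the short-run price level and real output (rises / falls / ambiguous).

The first event is a negative demand shock: AD shifts left, which by itself pushes P down and Y down.
The second is an adverse supply shock: SRAS shifts left, which by itself pushes P up and Y down.
The two shocks push P in opposite directions, so the effect on P is ambiguous. Both shocks push Y down, so Y falls.

Price level: ambiguous; output: falls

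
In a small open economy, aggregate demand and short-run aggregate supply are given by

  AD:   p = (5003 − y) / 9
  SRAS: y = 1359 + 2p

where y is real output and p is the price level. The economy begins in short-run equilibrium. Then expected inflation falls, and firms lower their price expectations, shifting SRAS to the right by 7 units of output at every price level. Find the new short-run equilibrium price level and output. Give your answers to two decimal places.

p = 330.64, y = 2027.27

This is a positive supply shock: SRAS shifts right.
New SRAS: y = 1366 + 2p.
Set AD = SRAS: 5003 − 9p = 1366 + 2p, so 3637 = 11p and p = 330.64.
Substituting into AD, y = 2027.27.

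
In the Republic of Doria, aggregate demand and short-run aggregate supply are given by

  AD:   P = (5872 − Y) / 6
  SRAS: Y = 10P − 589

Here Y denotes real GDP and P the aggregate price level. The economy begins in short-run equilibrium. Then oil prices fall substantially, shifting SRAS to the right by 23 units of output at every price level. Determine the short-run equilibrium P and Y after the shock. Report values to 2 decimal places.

P = 402.38, Y = 3457.75

This is a positive supply shock: SRAS shifts right.
New SRAS: Y = 10P − 566.
Set AD = SRAS: 5872 − 6P = 10P − 566, so 6438 = 16P and P = 402.38.
Substituting into AD, Y = 3457.75.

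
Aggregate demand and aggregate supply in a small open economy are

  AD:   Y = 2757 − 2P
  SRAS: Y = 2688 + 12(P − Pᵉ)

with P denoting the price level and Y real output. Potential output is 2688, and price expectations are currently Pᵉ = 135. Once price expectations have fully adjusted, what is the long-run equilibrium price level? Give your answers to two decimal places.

Short run: with Pᵉ = 135, SRAS is Y = 1068 + 12P. Setting AD = SRAS gives 1689 = 14P, so P = 120.64 and Y = 2757 − 2P = 2515.71.
Output 2515.71 is below potential 2688, so over time expected prices fall and SRAS shifts right until Y returns to 2688.
Long run: Y = 2688 on the AD curve gives 2688 = 2757 − 2P, so P = 34.50.

Long-run P = 34.50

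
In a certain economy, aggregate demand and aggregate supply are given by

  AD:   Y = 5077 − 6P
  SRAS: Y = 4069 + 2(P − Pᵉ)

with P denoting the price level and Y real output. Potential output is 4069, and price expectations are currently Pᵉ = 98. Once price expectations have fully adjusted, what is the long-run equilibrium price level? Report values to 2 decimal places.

Long-run P = 168.00

Short run: with Pᵉ = 98, SRAS is Y = 3873 + 2P. Setting AD = SRAS gives 1204 = 8P, so P = 150.50 and Y = 5077 − 6P = 4174.00.
Output 4174.00 is above potential 4069, so over time expected prices rise and SRAS shifts left until Y returns to 4069.
Long run: Y = 4069 on the AD curve gives 4069 = 5077 − 6P, so P = 168.00.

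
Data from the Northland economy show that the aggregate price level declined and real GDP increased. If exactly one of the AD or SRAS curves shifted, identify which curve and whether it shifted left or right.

SRAS shifted right

P fell and Y rose. An AD shift moves P and Y in the same direction; an SRAS shift moves them in opposite directions.
Here P and Y moved in opposite directions, so the SRAS curve shifted.
Since Y rose, SRAS shifted right.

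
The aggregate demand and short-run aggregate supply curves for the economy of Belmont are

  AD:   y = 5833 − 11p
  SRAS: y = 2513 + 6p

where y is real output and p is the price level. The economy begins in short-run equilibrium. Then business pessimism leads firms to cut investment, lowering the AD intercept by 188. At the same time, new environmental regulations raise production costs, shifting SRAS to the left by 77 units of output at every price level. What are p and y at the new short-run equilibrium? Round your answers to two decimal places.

After both shocks: AD is y = 5645 − 11p and SRAS is y = 2436 + 6p.
Setting them equal: 3209 = 17p, so p = 188.76.
Substituting into AD, y = 3568.59.

p = 188.76, y = 3568.59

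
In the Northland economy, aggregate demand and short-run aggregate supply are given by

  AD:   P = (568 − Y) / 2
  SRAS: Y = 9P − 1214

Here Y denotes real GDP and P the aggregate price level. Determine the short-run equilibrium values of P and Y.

P = 162, Y = 244

Rearrange AD to Y = 568 − 2P.
Set AD = SRAS: 568 − 2P = 9P − 1214, so 1782 = 11P and P = 162.
Then Y = 568 − 2·162 = 244.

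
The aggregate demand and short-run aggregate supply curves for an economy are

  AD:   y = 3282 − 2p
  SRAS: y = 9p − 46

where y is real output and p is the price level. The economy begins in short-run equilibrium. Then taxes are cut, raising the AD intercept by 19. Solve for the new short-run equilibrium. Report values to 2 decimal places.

This is a positive demand shock: AD shifts right.
New AD: y = 3301 − 2p.
Set AD = SRAS: 3301 − 2p = 9p − 46, so 3347 = 11p and p = 304.27.
Substituting into AD, y = 2692.45.

p = 304.27, y = 2692.45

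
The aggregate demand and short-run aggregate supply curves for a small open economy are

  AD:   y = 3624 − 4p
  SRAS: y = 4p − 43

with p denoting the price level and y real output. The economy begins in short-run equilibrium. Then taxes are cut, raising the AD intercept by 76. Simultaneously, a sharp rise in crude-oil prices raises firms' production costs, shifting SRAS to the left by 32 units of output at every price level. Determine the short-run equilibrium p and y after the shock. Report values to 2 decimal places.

After both shocks: AD is y = 3700 − 4p and SRAS is y = 4p − 75.
Setting them equal: 3775 = 8p, so p = 471.88.
Substituting into AD, y = 1812.50.

p = 471.88, y = 1812.50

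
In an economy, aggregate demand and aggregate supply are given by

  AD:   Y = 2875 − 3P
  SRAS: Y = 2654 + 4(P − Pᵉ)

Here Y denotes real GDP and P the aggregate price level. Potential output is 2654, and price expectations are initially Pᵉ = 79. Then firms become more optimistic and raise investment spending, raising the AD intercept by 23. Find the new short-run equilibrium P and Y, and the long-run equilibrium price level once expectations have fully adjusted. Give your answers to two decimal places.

AD shifts right: new AD is Y = 2898 − 3P. With Pᵉ = 79, SRAS is Y = 2338 + 4P.
Short run: 2898 − 3P = 2338 + 4P gives 560 = 7P, so P = 80.00 and Y = 2898 − 3P = 2658.00.
Y = 2658.00 is above potential 2654; expectations adjust and SRAS shifts left until Y = 2654.
Long run: on the new AD curve, 2654 = 2898 − 3P gives P = 81.33.

Short run: P = 80.00, Y = 2658.00. Long run: P = 81.33.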